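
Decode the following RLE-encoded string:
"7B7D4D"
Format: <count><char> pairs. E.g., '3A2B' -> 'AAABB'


Expanding each <count><char> pair:
  7B -> 'BBBBBBB'
  7D -> 'DDDDDDD'
  4D -> 'DDDD'

Decoded = BBBBBBBDDDDDDDDDDD


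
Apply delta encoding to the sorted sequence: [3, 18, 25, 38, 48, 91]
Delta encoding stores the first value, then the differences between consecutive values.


First value: 3
Deltas:
  18 - 3 = 15
  25 - 18 = 7
  38 - 25 = 13
  48 - 38 = 10
  91 - 48 = 43


Delta encoded: [3, 15, 7, 13, 10, 43]


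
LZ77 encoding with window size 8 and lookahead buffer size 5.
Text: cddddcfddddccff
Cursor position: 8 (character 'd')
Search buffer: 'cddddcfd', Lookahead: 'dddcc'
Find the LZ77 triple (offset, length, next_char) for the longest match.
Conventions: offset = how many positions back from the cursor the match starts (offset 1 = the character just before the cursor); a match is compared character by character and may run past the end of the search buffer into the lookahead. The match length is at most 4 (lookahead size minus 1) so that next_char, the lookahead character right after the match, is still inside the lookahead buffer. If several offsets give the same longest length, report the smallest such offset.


Try each offset into the search buffer:
  offset=1 (pos 7, char 'd'): match length 3
  offset=2 (pos 6, char 'f'): match length 0
  offset=3 (pos 5, char 'c'): match length 0
  offset=4 (pos 4, char 'd'): match length 1
  offset=5 (pos 3, char 'd'): match length 2
  offset=6 (pos 2, char 'd'): match length 4
  offset=7 (pos 1, char 'd'): match length 3
  offset=8 (pos 0, char 'c'): match length 0
Longest match has length 4 at offset 6.
next_char = character at position 8 + 4 = 12 -> 'c'

Best match: offset=6, length=4 (matching 'dddc' starting at position 2)
LZ77 triple: (6, 4, 'c')


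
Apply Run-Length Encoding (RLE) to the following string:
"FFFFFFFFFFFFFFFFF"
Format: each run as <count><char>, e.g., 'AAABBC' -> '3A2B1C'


Scanning runs left to right:
  i=0: run of 'F' x 17 -> '17F'

RLE = 17F


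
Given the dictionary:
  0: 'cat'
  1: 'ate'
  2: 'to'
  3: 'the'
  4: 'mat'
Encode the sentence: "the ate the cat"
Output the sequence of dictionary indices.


Look up each word in the dictionary:
  'the' -> 3
  'ate' -> 1
  'the' -> 3
  'cat' -> 0

Encoded: [3, 1, 3, 0]


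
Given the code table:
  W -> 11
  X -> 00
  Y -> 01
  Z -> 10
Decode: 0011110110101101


Decoding:
00 -> X
11 -> W
11 -> W
01 -> Y
10 -> Z
10 -> Z
11 -> W
01 -> Y


Result: XWWYZZWY


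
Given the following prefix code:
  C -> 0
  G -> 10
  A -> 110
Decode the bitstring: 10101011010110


Decoding step by step:
Bits 10 -> G
Bits 10 -> G
Bits 10 -> G
Bits 110 -> A
Bits 10 -> G
Bits 110 -> A


Decoded message: GGGAGA


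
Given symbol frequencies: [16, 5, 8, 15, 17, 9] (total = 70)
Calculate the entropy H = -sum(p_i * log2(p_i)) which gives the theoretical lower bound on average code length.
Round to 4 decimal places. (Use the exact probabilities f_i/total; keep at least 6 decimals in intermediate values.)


Per-symbol terms -p_i * log2(p_i) with p_i = f_i/70:
  p = 16/70 = 0.228571: log2(p) = -2.129283, -p*log2(p) = 0.486693
  p = 5/70 = 0.071429: log2(p) = -3.807355, -p*log2(p) = 0.271954
  p = 8/70 = 0.114286: log2(p) = -3.129283, -p*log2(p) = 0.357632
  p = 15/70 = 0.214286: log2(p) = -2.222392, -p*log2(p) = 0.476227
  p = 17/70 = 0.242857: log2(p) = -2.041820, -p*log2(p) = 0.495871
  p = 9/70 = 0.128571: log2(p) = -2.959358, -p*log2(p) = 0.380489
H = 0.486693 + 0.271954 + 0.357632 + 0.476227 + 0.495871 + 0.380489 = 2.468866

H = 2.4689 bits/symbol


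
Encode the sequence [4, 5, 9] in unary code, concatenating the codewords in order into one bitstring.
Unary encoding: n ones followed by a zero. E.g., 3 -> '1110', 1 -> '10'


Encode each number as n ones followed by a terminating 0:
  4 -> 11110 (5 bits)
  5 -> 111110 (6 bits)
  9 -> 1111111110 (10 bits)
Total length = 5 + 6 + 10 = 21 bits.

Unary([4, 5, 9]) = 111101111101111111110 (21 bits)


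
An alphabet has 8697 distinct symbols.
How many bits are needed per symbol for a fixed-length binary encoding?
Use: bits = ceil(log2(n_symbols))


log2(8697) = 13.0863
Bracket: 2^13 = 8192 < 8697 <= 2^14 = 16384
So ceil(log2(8697)) = 14

bits = ceil(log2(8697)) = ceil(13.0863) = 14 bits


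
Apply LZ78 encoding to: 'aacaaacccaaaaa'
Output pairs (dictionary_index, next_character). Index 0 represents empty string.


LZ78 encoding steps:
Dictionary: {0: ''}
Step 1: w='' (idx 0), next='a' -> output (0, 'a'), add 'a' as idx 1
Step 2: w='a' (idx 1), next='c' -> output (1, 'c'), add 'ac' as idx 2
Step 3: w='a' (idx 1), next='a' -> output (1, 'a'), add 'aa' as idx 3
Step 4: w='ac' (idx 2), next='c' -> output (2, 'c'), add 'acc' as idx 4
Step 5: w='' (idx 0), next='c' -> output (0, 'c'), add 'c' as idx 5
Step 6: w='aa' (idx 3), next='a' -> output (3, 'a'), add 'aaa' as idx 6
Step 7: w='aa' (idx 3), end of input -> output (3, '')


Encoded: [(0, 'a'), (1, 'c'), (1, 'a'), (2, 'c'), (0, 'c'), (3, 'a'), (3, '')]


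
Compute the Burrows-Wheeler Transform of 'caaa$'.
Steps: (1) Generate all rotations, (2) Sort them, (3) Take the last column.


Rotations (sorted):
  0: $caaa -> last char: a
  1: a$caa -> last char: a
  2: aa$ca -> last char: a
  3: aaa$c -> last char: c
  4: caaa$ -> last char: $


BWT = aaac$


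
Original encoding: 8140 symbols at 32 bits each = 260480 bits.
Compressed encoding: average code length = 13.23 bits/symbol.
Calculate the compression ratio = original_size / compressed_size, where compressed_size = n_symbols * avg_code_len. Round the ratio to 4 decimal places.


original_size = n_symbols * orig_bits = 8140 * 32 = 260480 bits
compressed_size = n_symbols * avg_code_len = 8140 * 13.23 = 107692.2 bits
ratio = original_size / compressed_size = 260480 / 107692.2 = 2.4187

Compression ratio = 2.4187


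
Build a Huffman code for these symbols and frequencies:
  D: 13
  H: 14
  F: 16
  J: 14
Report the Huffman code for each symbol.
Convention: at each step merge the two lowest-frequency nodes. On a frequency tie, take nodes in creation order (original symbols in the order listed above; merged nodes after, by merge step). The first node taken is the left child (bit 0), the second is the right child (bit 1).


Huffman tree construction:
Step 1: Merge D(13) + H(14) = 27
Step 2: Merge J(14) + F(16) = 30
Step 3: Merge (D+H)(27) + (J+F)(30) = 57
Read each symbol's code off the tree from the root (left child = 0, right child = 1).

Codes:
  D: 00 (length 2)
  H: 01 (length 2)
  F: 11 (length 2)
  J: 10 (length 2)
Average code length: 114/57 = 2.0000 bits/symbol


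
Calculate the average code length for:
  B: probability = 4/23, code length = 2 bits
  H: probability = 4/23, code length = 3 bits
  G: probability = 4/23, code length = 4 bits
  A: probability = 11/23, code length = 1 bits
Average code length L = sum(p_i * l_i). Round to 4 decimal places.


Weighted contributions p_i * l_i:
  B: (4/23) * 2 = 8/23
  H: (4/23) * 3 = 12/23
  G: (4/23) * 4 = 16/23
  A: (11/23) * 1 = 11/23
Sum = (8 + 12 + 16 + 11)/23 = 47/23

L = 47/23 = 2.0435 bits/symbol


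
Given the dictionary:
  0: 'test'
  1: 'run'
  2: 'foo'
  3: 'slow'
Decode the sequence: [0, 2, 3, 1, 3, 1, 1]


Look up each index in the dictionary:
  0 -> 'test'
  2 -> 'foo'
  3 -> 'slow'
  1 -> 'run'
  3 -> 'slow'
  1 -> 'run'
  1 -> 'run'

Decoded: "test foo slow run slow run run"


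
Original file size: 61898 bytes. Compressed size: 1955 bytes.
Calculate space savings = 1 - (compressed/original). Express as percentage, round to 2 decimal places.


ratio = compressed/original = 1955/61898 = 0.031584
savings = 1 - ratio = 1 - 0.031584 = 0.968416
as a percentage: 0.968416 * 100 = 96.84%

Space savings = 1 - 1955/61898 = 96.84%


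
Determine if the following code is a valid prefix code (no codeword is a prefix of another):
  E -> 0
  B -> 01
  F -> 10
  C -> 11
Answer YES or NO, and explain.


Checking each pair (does one codeword prefix another?):
  E='0' vs B='01': prefix -- VIOLATION

NO -- this is NOT a valid prefix code. E (0) is a prefix of B (01).


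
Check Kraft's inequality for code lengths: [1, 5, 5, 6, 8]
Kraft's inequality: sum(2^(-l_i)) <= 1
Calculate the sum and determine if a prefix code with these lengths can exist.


Sum = 2^(-1) + 2^(-5) + 2^(-5) + 2^(-6) + 2^(-8)
    = 0.5 + 0.03125 + 0.03125 + 0.015625 + 0.00390625
    = 149/256 = 0.58203125
Since 0.58203125 <= 1, Kraft's inequality IS satisfied.
A prefix code with these lengths CAN exist.

Kraft sum = 0.58203125. Satisfied.


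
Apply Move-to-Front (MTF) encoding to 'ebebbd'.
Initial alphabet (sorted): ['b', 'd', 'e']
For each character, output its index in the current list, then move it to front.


MTF encoding:
'e': index 2 in ['b', 'd', 'e'] -> ['e', 'b', 'd']
'b': index 1 in ['e', 'b', 'd'] -> ['b', 'e', 'd']
'e': index 1 in ['b', 'e', 'd'] -> ['e', 'b', 'd']
'b': index 1 in ['e', 'b', 'd'] -> ['b', 'e', 'd']
'b': index 0 in ['b', 'e', 'd'] -> ['b', 'e', 'd']
'd': index 2 in ['b', 'e', 'd'] -> ['d', 'b', 'e']


Output: [2, 1, 1, 1, 0, 2]


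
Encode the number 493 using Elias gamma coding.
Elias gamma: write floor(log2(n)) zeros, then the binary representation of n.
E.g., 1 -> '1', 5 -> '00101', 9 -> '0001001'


num_bits = floor(log2(493)) + 1 = 9
leading_zeros = num_bits - 1 = 8
binary(493) = 111101101

Elias gamma(493) = '00000000' + '111101101' = 00000000111101101 (17 bits)


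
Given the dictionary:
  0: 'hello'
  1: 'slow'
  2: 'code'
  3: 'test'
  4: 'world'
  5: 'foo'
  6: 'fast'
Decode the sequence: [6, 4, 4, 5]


Look up each index in the dictionary:
  6 -> 'fast'
  4 -> 'world'
  4 -> 'world'
  5 -> 'foo'

Decoded: "fast world world foo"


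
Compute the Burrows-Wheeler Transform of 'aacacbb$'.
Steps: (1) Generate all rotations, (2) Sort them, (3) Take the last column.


Rotations (sorted):
  0: $aacacbb -> last char: b
  1: aacacbb$ -> last char: $
  2: acacbb$a -> last char: a
  3: acbb$aac -> last char: c
  4: b$aacacb -> last char: b
  5: bb$aacac -> last char: c
  6: cacbb$aa -> last char: a
  7: cbb$aaca -> last char: a


BWT = b$acbcaa


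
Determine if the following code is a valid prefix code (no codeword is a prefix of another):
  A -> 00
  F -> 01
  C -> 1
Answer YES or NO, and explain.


Checking each pair (does one codeword prefix another?):
  A='00' vs F='01': no prefix
  A='00' vs C='1': no prefix
  F='01' vs A='00': no prefix
  F='01' vs C='1': no prefix
  C='1' vs A='00': no prefix
  C='1' vs F='01': no prefix
No violation found over all pairs.

YES -- this is a valid prefix code. No codeword is a prefix of any other codeword.


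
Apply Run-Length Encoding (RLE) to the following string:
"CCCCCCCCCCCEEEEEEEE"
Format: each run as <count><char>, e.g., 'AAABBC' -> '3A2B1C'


Scanning runs left to right:
  i=0: run of 'C' x 11 -> '11C'
  i=11: run of 'E' x 8 -> '8E'

RLE = 11C8E


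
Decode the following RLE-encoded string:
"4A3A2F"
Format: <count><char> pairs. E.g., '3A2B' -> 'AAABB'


Expanding each <count><char> pair:
  4A -> 'AAAA'
  3A -> 'AAA'
  2F -> 'FF'

Decoded = AAAAAAAFF


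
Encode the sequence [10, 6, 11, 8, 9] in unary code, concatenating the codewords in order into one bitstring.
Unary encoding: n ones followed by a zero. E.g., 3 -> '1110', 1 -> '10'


Encode each number as n ones followed by a terminating 0:
  10 -> 11111111110 (11 bits)
  6 -> 1111110 (7 bits)
  11 -> 111111111110 (12 bits)
  8 -> 111111110 (9 bits)
  9 -> 1111111110 (10 bits)
Total length = 11 + 7 + 12 + 9 + 10 = 49 bits.

Unary([10, 6, 11, 8, 9]) = 1111111111011111101111111111101111111101111111110 (49 bits)


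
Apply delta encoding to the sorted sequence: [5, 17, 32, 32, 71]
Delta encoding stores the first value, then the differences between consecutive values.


First value: 5
Deltas:
  17 - 5 = 12
  32 - 17 = 15
  32 - 32 = 0
  71 - 32 = 39


Delta encoded: [5, 12, 15, 0, 39]


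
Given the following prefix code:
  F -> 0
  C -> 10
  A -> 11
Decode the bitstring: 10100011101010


Decoding step by step:
Bits 10 -> C
Bits 10 -> C
Bits 0 -> F
Bits 0 -> F
Bits 11 -> A
Bits 10 -> C
Bits 10 -> C
Bits 10 -> C


Decoded message: CCFFACCC


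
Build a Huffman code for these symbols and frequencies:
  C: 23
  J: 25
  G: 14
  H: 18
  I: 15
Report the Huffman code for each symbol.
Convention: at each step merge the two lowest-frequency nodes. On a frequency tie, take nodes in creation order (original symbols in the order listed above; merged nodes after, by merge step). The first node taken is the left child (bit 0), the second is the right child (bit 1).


Huffman tree construction:
Step 1: Merge G(14) + I(15) = 29
Step 2: Merge H(18) + C(23) = 41
Step 3: Merge J(25) + (G+I)(29) = 54
Step 4: Merge (H+C)(41) + (J+(G+I))(54) = 95
Read each symbol's code off the tree from the root (left child = 0, right child = 1).

Codes:
  C: 01 (length 2)
  J: 10 (length 2)
  G: 110 (length 3)
  H: 00 (length 2)
  I: 111 (length 3)
Average code length: 219/95 = 2.3053 bits/symbol


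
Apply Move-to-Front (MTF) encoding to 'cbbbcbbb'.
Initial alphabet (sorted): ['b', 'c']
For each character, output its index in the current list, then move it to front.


MTF encoding:
'c': index 1 in ['b', 'c'] -> ['c', 'b']
'b': index 1 in ['c', 'b'] -> ['b', 'c']
'b': index 0 in ['b', 'c'] -> ['b', 'c']
'b': index 0 in ['b', 'c'] -> ['b', 'c']
'c': index 1 in ['b', 'c'] -> ['c', 'b']
'b': index 1 in ['c', 'b'] -> ['b', 'c']
'b': index 0 in ['b', 'c'] -> ['b', 'c']
'b': index 0 in ['b', 'c'] -> ['b', 'c']


Output: [1, 1, 0, 0, 1, 1, 0, 0]


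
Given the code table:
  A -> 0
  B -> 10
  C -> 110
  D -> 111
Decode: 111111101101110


Decoding:
111 -> D
111 -> D
10 -> B
110 -> C
111 -> D
0 -> A


Result: DDBCDA


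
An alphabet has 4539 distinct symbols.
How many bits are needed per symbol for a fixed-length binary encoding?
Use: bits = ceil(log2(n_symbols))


log2(4539) = 12.1482
Bracket: 2^12 = 4096 < 4539 <= 2^13 = 8192
So ceil(log2(4539)) = 13

bits = ceil(log2(4539)) = ceil(12.1482) = 13 bits


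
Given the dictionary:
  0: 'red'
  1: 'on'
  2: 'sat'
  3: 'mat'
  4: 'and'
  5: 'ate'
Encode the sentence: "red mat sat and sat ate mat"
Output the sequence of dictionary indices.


Look up each word in the dictionary:
  'red' -> 0
  'mat' -> 3
  'sat' -> 2
  'and' -> 4
  'sat' -> 2
  'ate' -> 5
  'mat' -> 3

Encoded: [0, 3, 2, 4, 2, 5, 3]


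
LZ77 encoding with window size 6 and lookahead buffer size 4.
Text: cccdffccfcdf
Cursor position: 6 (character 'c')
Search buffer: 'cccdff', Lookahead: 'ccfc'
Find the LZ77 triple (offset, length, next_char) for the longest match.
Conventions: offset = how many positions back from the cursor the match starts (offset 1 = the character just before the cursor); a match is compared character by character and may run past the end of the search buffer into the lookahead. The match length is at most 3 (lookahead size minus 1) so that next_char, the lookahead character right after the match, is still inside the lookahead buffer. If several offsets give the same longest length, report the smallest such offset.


Try each offset into the search buffer:
  offset=1 (pos 5, char 'f'): match length 0
  offset=2 (pos 4, char 'f'): match length 0
  offset=3 (pos 3, char 'd'): match length 0
  offset=4 (pos 2, char 'c'): match length 1
  offset=5 (pos 1, char 'c'): match length 2
  offset=6 (pos 0, char 'c'): match length 2
Longest match has length 2, found at offsets 5, 6; take the smallest, offset 5.
next_char = character at position 6 + 2 = 8 -> 'f'

Best match: offset=5, length=2 (matching 'cc' starting at position 1)
LZ77 triple: (5, 2, 'f')


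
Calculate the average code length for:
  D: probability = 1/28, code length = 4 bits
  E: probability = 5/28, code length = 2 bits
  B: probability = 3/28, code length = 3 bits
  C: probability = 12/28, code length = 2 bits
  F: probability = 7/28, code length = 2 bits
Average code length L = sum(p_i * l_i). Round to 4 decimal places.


Weighted contributions p_i * l_i:
  D: (1/28) * 4 = 4/28
  E: (5/28) * 2 = 10/28
  B: (3/28) * 3 = 9/28
  C: (12/28) * 2 = 24/28
  F: (7/28) * 2 = 14/28
Sum = (4 + 10 + 9 + 24 + 14)/28 = 61/28

L = 61/28 = 2.1786 bits/symbol


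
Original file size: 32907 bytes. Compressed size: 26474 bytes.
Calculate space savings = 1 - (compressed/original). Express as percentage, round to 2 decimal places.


ratio = compressed/original = 26474/32907 = 0.80451
savings = 1 - ratio = 1 - 0.80451 = 0.19549
as a percentage: 0.19549 * 100 = 19.55%

Space savings = 1 - 26474/32907 = 19.55%


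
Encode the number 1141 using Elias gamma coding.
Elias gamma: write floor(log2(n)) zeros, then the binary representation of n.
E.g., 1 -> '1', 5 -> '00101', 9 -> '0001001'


num_bits = floor(log2(1141)) + 1 = 11
leading_zeros = num_bits - 1 = 10
binary(1141) = 10001110101

Elias gamma(1141) = '0000000000' + '10001110101' = 000000000010001110101 (21 bits)


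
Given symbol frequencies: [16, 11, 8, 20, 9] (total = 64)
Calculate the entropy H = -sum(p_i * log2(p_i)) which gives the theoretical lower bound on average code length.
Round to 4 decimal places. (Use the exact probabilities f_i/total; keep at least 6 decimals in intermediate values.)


Per-symbol terms -p_i * log2(p_i) with p_i = f_i/64:
  p = 16/64 = 0.250000: log2(p) = -2.000000, -p*log2(p) = 0.500000
  p = 11/64 = 0.171875: log2(p) = -2.540568, -p*log2(p) = 0.436660
  p = 8/64 = 0.125000: log2(p) = -3.000000, -p*log2(p) = 0.375000
  p = 20/64 = 0.312500: log2(p) = -1.678072, -p*log2(p) = 0.524397
  p = 9/64 = 0.140625: log2(p) = -2.830075, -p*log2(p) = 0.397979
H = 0.500000 + 0.436660 + 0.375000 + 0.524397 + 0.397979 = 2.234036

H = 2.234 bits/symbol


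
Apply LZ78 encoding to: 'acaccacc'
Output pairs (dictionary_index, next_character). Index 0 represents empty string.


LZ78 encoding steps:
Dictionary: {0: ''}
Step 1: w='' (idx 0), next='a' -> output (0, 'a'), add 'a' as idx 1
Step 2: w='' (idx 0), next='c' -> output (0, 'c'), add 'c' as idx 2
Step 3: w='a' (idx 1), next='c' -> output (1, 'c'), add 'ac' as idx 3
Step 4: w='c' (idx 2), next='a' -> output (2, 'a'), add 'ca' as idx 4
Step 5: w='c' (idx 2), next='c' -> output (2, 'c'), add 'cc' as idx 5


Encoded: [(0, 'a'), (0, 'c'), (1, 'c'), (2, 'a'), (2, 'c')]


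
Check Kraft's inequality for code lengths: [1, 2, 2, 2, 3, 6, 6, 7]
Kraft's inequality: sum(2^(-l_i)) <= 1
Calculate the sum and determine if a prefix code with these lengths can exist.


Sum = 2^(-1) + 2^(-2) + 2^(-2) + 2^(-2) + 2^(-3) + 2^(-6) + 2^(-6) + 2^(-7)
    = 0.5 + 0.25 + 0.25 + 0.25 + 0.125 + 0.015625 + 0.015625 + 0.0078125
    = 181/128 = 1.4140625
Since 1.4140625 > 1, Kraft's inequality is NOT satisfied.
A prefix code with these lengths CANNOT exist.

Kraft sum = 1.4140625. Not satisfied.


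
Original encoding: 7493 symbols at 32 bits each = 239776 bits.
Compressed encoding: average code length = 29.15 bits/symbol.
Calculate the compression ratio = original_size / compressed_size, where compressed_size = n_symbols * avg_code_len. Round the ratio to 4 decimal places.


original_size = n_symbols * orig_bits = 7493 * 32 = 239776 bits
compressed_size = n_symbols * avg_code_len = 7493 * 29.15 = 218420.95 bits
ratio = original_size / compressed_size = 239776 / 218420.95 = 1.0978

Compression ratio = 1.0978


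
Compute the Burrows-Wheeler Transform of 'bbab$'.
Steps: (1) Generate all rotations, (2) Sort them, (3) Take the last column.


Rotations (sorted):
  0: $bbab -> last char: b
  1: ab$bb -> last char: b
  2: b$bba -> last char: a
  3: bab$b -> last char: b
  4: bbab$ -> last char: $


BWT = bbab$


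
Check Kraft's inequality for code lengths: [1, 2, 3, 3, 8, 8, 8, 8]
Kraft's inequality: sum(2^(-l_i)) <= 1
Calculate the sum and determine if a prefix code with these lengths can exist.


Sum = 2^(-1) + 2^(-2) + 2^(-3) + 2^(-3) + 2^(-8) + 2^(-8) + 2^(-8) + 2^(-8)
    = 0.5 + 0.25 + 0.125 + 0.125 + 0.00390625 + 0.00390625 + 0.00390625 + 0.00390625
    = 260/256 = 1.015625
Since 1.015625 > 1, Kraft's inequality is NOT satisfied.
A prefix code with these lengths CANNOT exist.

Kraft sum = 1.015625. Not satisfied.


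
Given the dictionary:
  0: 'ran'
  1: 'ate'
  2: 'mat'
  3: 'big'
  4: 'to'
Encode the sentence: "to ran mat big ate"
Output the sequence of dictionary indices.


Look up each word in the dictionary:
  'to' -> 4
  'ran' -> 0
  'mat' -> 2
  'big' -> 3
  'ate' -> 1

Encoded: [4, 0, 2, 3, 1]


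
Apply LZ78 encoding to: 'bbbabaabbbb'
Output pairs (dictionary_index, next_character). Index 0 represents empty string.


LZ78 encoding steps:
Dictionary: {0: ''}
Step 1: w='' (idx 0), next='b' -> output (0, 'b'), add 'b' as idx 1
Step 2: w='b' (idx 1), next='b' -> output (1, 'b'), add 'bb' as idx 2
Step 3: w='' (idx 0), next='a' -> output (0, 'a'), add 'a' as idx 3
Step 4: w='b' (idx 1), next='a' -> output (1, 'a'), add 'ba' as idx 4
Step 5: w='a' (idx 3), next='b' -> output (3, 'b'), add 'ab' as idx 5
Step 6: w='bb' (idx 2), next='b' -> output (2, 'b'), add 'bbb' as idx 6


Encoded: [(0, 'b'), (1, 'b'), (0, 'a'), (1, 'a'), (3, 'b'), (2, 'b')]


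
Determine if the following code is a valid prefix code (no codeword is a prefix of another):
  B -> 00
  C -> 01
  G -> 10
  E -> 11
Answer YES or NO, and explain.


Checking each pair (does one codeword prefix another?):
  B='00' vs C='01': no prefix
  B='00' vs G='10': no prefix
  B='00' vs E='11': no prefix
  C='01' vs B='00': no prefix
  C='01' vs G='10': no prefix
  C='01' vs E='11': no prefix
  G='10' vs B='00': no prefix
  G='10' vs C='01': no prefix
  G='10' vs E='11': no prefix
  E='11' vs B='00': no prefix
  E='11' vs C='01': no prefix
  E='11' vs G='10': no prefix
No violation found over all pairs.

YES -- this is a valid prefix code. No codeword is a prefix of any other codeword.


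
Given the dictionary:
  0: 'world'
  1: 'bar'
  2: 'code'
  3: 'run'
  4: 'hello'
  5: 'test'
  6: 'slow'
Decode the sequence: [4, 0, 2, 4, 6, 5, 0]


Look up each index in the dictionary:
  4 -> 'hello'
  0 -> 'world'
  2 -> 'code'
  4 -> 'hello'
  6 -> 'slow'
  5 -> 'test'
  0 -> 'world'

Decoded: "hello world code hello slow test world"


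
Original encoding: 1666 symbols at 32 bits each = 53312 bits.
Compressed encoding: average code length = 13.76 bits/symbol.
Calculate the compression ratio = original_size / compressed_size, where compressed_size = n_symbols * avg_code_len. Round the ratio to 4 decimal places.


original_size = n_symbols * orig_bits = 1666 * 32 = 53312 bits
compressed_size = n_symbols * avg_code_len = 1666 * 13.76 = 22924.16 bits
ratio = original_size / compressed_size = 53312 / 22924.16 = 2.3256

Compression ratio = 2.3256


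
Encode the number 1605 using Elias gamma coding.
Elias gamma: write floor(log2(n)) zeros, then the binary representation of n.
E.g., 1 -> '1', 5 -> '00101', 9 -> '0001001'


num_bits = floor(log2(1605)) + 1 = 11
leading_zeros = num_bits - 1 = 10
binary(1605) = 11001000101

Elias gamma(1605) = '0000000000' + '11001000101' = 000000000011001000101 (21 bits)


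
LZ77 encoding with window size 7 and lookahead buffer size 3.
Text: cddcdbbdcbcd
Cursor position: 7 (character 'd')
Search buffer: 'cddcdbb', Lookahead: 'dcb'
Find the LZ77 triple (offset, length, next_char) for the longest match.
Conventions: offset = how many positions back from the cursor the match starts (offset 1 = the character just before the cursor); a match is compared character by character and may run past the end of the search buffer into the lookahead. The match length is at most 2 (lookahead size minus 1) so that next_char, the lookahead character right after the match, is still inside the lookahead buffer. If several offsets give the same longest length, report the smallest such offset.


Try each offset into the search buffer:
  offset=1 (pos 6, char 'b'): match length 0
  offset=2 (pos 5, char 'b'): match length 0
  offset=3 (pos 4, char 'd'): match length 1
  offset=4 (pos 3, char 'c'): match length 0
  offset=5 (pos 2, char 'd'): match length 2
  offset=6 (pos 1, char 'd'): match length 1
  offset=7 (pos 0, char 'c'): match length 0
Longest match has length 2 at offset 5.
next_char = character at position 7 + 2 = 9 -> 'b'

Best match: offset=5, length=2 (matching 'dc' starting at position 2)
LZ77 triple: (5, 2, 'b')


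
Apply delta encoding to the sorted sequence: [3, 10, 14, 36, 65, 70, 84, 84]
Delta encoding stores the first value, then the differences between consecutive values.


First value: 3
Deltas:
  10 - 3 = 7
  14 - 10 = 4
  36 - 14 = 22
  65 - 36 = 29
  70 - 65 = 5
  84 - 70 = 14
  84 - 84 = 0


Delta encoded: [3, 7, 4, 22, 29, 5, 14, 0]


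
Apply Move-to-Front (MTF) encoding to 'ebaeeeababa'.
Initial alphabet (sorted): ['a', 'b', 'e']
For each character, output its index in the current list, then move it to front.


MTF encoding:
'e': index 2 in ['a', 'b', 'e'] -> ['e', 'a', 'b']
'b': index 2 in ['e', 'a', 'b'] -> ['b', 'e', 'a']
'a': index 2 in ['b', 'e', 'a'] -> ['a', 'b', 'e']
'e': index 2 in ['a', 'b', 'e'] -> ['e', 'a', 'b']
'e': index 0 in ['e', 'a', 'b'] -> ['e', 'a', 'b']
'e': index 0 in ['e', 'a', 'b'] -> ['e', 'a', 'b']
'a': index 1 in ['e', 'a', 'b'] -> ['a', 'e', 'b']
'b': index 2 in ['a', 'e', 'b'] -> ['b', 'a', 'e']
'a': index 1 in ['b', 'a', 'e'] -> ['a', 'b', 'e']
'b': index 1 in ['a', 'b', 'e'] -> ['b', 'a', 'e']
'a': index 1 in ['b', 'a', 'e'] -> ['a', 'b', 'e']


Output: [2, 2, 2, 2, 0, 0, 1, 2, 1, 1, 1]


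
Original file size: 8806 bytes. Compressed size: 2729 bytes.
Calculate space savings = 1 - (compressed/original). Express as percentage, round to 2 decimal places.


ratio = compressed/original = 2729/8806 = 0.309902
savings = 1 - ratio = 1 - 0.309902 = 0.690098
as a percentage: 0.690098 * 100 = 69.01%

Space savings = 1 - 2729/8806 = 69.01%


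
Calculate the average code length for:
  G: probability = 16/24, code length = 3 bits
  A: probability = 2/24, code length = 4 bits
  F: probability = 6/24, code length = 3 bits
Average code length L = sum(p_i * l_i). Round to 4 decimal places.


Weighted contributions p_i * l_i:
  G: (16/24) * 3 = 48/24
  A: (2/24) * 4 = 8/24
  F: (6/24) * 3 = 18/24
Sum = (48 + 8 + 18)/24 = 74/24

L = 74/24 = 3.0833 bits/symbol


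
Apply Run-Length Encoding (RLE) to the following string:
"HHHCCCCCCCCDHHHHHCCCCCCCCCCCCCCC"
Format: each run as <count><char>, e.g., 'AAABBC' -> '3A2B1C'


Scanning runs left to right:
  i=0: run of 'H' x 3 -> '3H'
  i=3: run of 'C' x 8 -> '8C'
  i=11: run of 'D' x 1 -> '1D'
  i=12: run of 'H' x 5 -> '5H'
  i=17: run of 'C' x 15 -> '15C'

RLE = 3H8C1D5H15C


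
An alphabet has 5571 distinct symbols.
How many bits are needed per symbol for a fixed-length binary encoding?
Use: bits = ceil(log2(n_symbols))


log2(5571) = 12.4437
Bracket: 2^12 = 4096 < 5571 <= 2^13 = 8192
So ceil(log2(5571)) = 13

bits = ceil(log2(5571)) = ceil(12.4437) = 13 bits


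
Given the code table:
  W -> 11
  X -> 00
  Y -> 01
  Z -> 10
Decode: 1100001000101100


Decoding:
11 -> W
00 -> X
00 -> X
10 -> Z
00 -> X
10 -> Z
11 -> W
00 -> X


Result: WXXZXZWX


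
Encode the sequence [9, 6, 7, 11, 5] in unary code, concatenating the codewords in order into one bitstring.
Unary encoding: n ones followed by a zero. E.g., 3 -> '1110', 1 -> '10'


Encode each number as n ones followed by a terminating 0:
  9 -> 1111111110 (10 bits)
  6 -> 1111110 (7 bits)
  7 -> 11111110 (8 bits)
  11 -> 111111111110 (12 bits)
  5 -> 111110 (6 bits)
Total length = 10 + 7 + 8 + 12 + 6 = 43 bits.

Unary([9, 6, 7, 11, 5]) = 1111111110111111011111110111111111110111110 (43 bits)


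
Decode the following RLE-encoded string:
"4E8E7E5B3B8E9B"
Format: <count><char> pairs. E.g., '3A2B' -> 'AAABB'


Expanding each <count><char> pair:
  4E -> 'EEEE'
  8E -> 'EEEEEEEE'
  7E -> 'EEEEEEE'
  5B -> 'BBBBB'
  3B -> 'BBB'
  8E -> 'EEEEEEEE'
  9B -> 'BBBBBBBBB'

Decoded = EEEEEEEEEEEEEEEEEEEBBBBBBBBEEEEEEEEBBBBBBBBB


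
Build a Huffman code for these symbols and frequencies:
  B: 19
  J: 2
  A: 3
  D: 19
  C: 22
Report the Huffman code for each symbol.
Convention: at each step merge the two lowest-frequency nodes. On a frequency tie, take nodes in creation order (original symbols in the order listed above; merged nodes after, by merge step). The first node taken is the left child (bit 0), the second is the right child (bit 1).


Huffman tree construction:
Step 1: Merge J(2) + A(3) = 5
Step 2: Merge (J+A)(5) + B(19) = 24
Step 3: Merge D(19) + C(22) = 41
Step 4: Merge ((J+A)+B)(24) + (D+C)(41) = 65
Read each symbol's code off the tree from the root (left child = 0, right child = 1).

Codes:
  B: 01 (length 2)
  J: 000 (length 3)
  A: 001 (length 3)
  D: 10 (length 2)
  C: 11 (length 2)
Average code length: 135/65 = 2.0769 bits/symbol


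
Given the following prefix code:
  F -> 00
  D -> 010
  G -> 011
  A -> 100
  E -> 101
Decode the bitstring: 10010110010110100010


Decoding step by step:
Bits 100 -> A
Bits 101 -> E
Bits 100 -> A
Bits 101 -> E
Bits 101 -> E
Bits 00 -> F
Bits 010 -> D


Decoded message: AEAEEFD


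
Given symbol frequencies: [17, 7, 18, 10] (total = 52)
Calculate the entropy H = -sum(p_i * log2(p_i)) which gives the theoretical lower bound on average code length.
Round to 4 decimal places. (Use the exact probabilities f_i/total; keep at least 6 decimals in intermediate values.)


Per-symbol terms -p_i * log2(p_i) with p_i = f_i/52:
  p = 17/52 = 0.326923: log2(p) = -1.612977, -p*log2(p) = 0.527319
  p = 7/52 = 0.134615: log2(p) = -2.893085, -p*log2(p) = 0.389454
  p = 18/52 = 0.346154: log2(p) = -1.530515, -p*log2(p) = 0.529794
  p = 10/52 = 0.192308: log2(p) = -2.378512, -p*log2(p) = 0.457406
H = 0.527319 + 0.389454 + 0.529794 + 0.457406 = 1.903973

H = 1.904 bits/symbol


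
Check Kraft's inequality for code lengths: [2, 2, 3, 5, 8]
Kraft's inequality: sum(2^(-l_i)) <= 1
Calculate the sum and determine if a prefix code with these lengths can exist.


Sum = 2^(-2) + 2^(-2) + 2^(-3) + 2^(-5) + 2^(-8)
    = 0.25 + 0.25 + 0.125 + 0.03125 + 0.00390625
    = 169/256 = 0.66015625
Since 0.66015625 <= 1, Kraft's inequality IS satisfied.
A prefix code with these lengths CAN exist.

Kraft sum = 0.66015625. Satisfied.


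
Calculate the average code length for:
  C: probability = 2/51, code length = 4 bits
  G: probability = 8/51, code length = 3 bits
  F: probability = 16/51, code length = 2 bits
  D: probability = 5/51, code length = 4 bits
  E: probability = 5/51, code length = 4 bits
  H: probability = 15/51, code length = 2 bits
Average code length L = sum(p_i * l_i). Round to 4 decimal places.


Weighted contributions p_i * l_i:
  C: (2/51) * 4 = 8/51
  G: (8/51) * 3 = 24/51
  F: (16/51) * 2 = 32/51
  D: (5/51) * 4 = 20/51
  E: (5/51) * 4 = 20/51
  H: (15/51) * 2 = 30/51
Sum = (8 + 24 + 32 + 20 + 20 + 30)/51 = 134/51

L = 134/51 = 2.6275 bits/symbol


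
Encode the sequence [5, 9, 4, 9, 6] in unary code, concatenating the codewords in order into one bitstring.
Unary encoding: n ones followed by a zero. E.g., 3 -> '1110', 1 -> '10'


Encode each number as n ones followed by a terminating 0:
  5 -> 111110 (6 bits)
  9 -> 1111111110 (10 bits)
  4 -> 11110 (5 bits)
  9 -> 1111111110 (10 bits)
  6 -> 1111110 (7 bits)
Total length = 6 + 10 + 5 + 10 + 7 = 38 bits.

Unary([5, 9, 4, 9, 6]) = 11111011111111101111011111111101111110 (38 bits)


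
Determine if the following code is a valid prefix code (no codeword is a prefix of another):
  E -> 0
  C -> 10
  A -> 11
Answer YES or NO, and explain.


Checking each pair (does one codeword prefix another?):
  E='0' vs C='10': no prefix
  E='0' vs A='11': no prefix
  C='10' vs E='0': no prefix
  C='10' vs A='11': no prefix
  A='11' vs E='0': no prefix
  A='11' vs C='10': no prefix
No violation found over all pairs.

YES -- this is a valid prefix code. No codeword is a prefix of any other codeword.


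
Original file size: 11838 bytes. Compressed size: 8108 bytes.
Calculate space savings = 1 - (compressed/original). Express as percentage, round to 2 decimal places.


ratio = compressed/original = 8108/11838 = 0.684913
savings = 1 - ratio = 1 - 0.684913 = 0.315087
as a percentage: 0.315087 * 100 = 31.51%

Space savings = 1 - 8108/11838 = 31.51%


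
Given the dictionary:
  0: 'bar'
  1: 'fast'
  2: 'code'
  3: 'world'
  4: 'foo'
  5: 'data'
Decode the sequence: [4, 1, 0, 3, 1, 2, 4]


Look up each index in the dictionary:
  4 -> 'foo'
  1 -> 'fast'
  0 -> 'bar'
  3 -> 'world'
  1 -> 'fast'
  2 -> 'code'
  4 -> 'foo'

Decoded: "foo fast bar world fast code foo"


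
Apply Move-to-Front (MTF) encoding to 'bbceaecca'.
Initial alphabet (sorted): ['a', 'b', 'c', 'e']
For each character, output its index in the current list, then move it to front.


MTF encoding:
'b': index 1 in ['a', 'b', 'c', 'e'] -> ['b', 'a', 'c', 'e']
'b': index 0 in ['b', 'a', 'c', 'e'] -> ['b', 'a', 'c', 'e']
'c': index 2 in ['b', 'a', 'c', 'e'] -> ['c', 'b', 'a', 'e']
'e': index 3 in ['c', 'b', 'a', 'e'] -> ['e', 'c', 'b', 'a']
'a': index 3 in ['e', 'c', 'b', 'a'] -> ['a', 'e', 'c', 'b']
'e': index 1 in ['a', 'e', 'c', 'b'] -> ['e', 'a', 'c', 'b']
'c': index 2 in ['e', 'a', 'c', 'b'] -> ['c', 'e', 'a', 'b']
'c': index 0 in ['c', 'e', 'a', 'b'] -> ['c', 'e', 'a', 'b']
'a': index 2 in ['c', 'e', 'a', 'b'] -> ['a', 'c', 'e', 'b']


Output: [1, 0, 2, 3, 3, 1, 2, 0, 2]


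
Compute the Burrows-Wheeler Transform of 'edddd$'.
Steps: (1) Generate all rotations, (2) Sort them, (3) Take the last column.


Rotations (sorted):
  0: $edddd -> last char: d
  1: d$eddd -> last char: d
  2: dd$edd -> last char: d
  3: ddd$ed -> last char: d
  4: dddd$e -> last char: e
  5: edddd$ -> last char: $


BWT = dddde$


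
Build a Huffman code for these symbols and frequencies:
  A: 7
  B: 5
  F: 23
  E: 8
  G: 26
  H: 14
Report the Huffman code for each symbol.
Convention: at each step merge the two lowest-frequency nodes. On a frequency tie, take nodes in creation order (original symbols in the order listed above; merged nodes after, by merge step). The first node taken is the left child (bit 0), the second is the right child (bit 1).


Huffman tree construction:
Step 1: Merge B(5) + A(7) = 12
Step 2: Merge E(8) + (B+A)(12) = 20
Step 3: Merge H(14) + (E+(B+A))(20) = 34
Step 4: Merge F(23) + G(26) = 49
Step 5: Merge (H+(E+(B+A)))(34) + (F+G)(49) = 83
Read each symbol's code off the tree from the root (left child = 0, right child = 1).

Codes:
  A: 0111 (length 4)
  B: 0110 (length 4)
  F: 10 (length 2)
  E: 010 (length 3)
  G: 11 (length 2)
  H: 00 (length 2)
Average code length: 198/83 = 2.3855 bits/symbol


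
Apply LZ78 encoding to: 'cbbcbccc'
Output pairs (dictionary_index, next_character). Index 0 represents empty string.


LZ78 encoding steps:
Dictionary: {0: ''}
Step 1: w='' (idx 0), next='c' -> output (0, 'c'), add 'c' as idx 1
Step 2: w='' (idx 0), next='b' -> output (0, 'b'), add 'b' as idx 2
Step 3: w='b' (idx 2), next='c' -> output (2, 'c'), add 'bc' as idx 3
Step 4: w='bc' (idx 3), next='c' -> output (3, 'c'), add 'bcc' as idx 4
Step 5: w='c' (idx 1), end of input -> output (1, '')


Encoded: [(0, 'c'), (0, 'b'), (2, 'c'), (3, 'c'), (1, '')]


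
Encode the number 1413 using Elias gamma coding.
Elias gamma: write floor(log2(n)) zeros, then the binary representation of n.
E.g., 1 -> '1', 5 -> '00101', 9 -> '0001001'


num_bits = floor(log2(1413)) + 1 = 11
leading_zeros = num_bits - 1 = 10
binary(1413) = 10110000101

Elias gamma(1413) = '0000000000' + '10110000101' = 000000000010110000101 (21 bits)


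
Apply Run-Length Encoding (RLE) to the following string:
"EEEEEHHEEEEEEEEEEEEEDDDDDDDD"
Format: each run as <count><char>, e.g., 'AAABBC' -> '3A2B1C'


Scanning runs left to right:
  i=0: run of 'E' x 5 -> '5E'
  i=5: run of 'H' x 2 -> '2H'
  i=7: run of 'E' x 13 -> '13E'
  i=20: run of 'D' x 8 -> '8D'

RLE = 5E2H13E8D


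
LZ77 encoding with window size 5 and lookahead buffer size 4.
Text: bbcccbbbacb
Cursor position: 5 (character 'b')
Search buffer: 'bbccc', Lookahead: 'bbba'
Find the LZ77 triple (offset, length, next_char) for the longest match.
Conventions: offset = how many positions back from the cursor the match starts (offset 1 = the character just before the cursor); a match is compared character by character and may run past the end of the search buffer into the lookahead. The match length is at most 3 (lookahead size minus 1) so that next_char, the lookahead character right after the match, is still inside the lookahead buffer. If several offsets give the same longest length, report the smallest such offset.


Try each offset into the search buffer:
  offset=1 (pos 4, char 'c'): match length 0
  offset=2 (pos 3, char 'c'): match length 0
  offset=3 (pos 2, char 'c'): match length 0
  offset=4 (pos 1, char 'b'): match length 1
  offset=5 (pos 0, char 'b'): match length 2
Longest match has length 2 at offset 5.
next_char = character at position 5 + 2 = 7 -> 'b'

Best match: offset=5, length=2 (matching 'bb' starting at position 0)
LZ77 triple: (5, 2, 'b')


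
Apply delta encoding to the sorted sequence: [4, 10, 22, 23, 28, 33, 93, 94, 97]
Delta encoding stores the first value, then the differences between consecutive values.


First value: 4
Deltas:
  10 - 4 = 6
  22 - 10 = 12
  23 - 22 = 1
  28 - 23 = 5
  33 - 28 = 5
  93 - 33 = 60
  94 - 93 = 1
  97 - 94 = 3


Delta encoded: [4, 6, 12, 1, 5, 5, 60, 1, 3]


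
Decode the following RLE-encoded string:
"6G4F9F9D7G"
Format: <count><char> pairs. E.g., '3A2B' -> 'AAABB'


Expanding each <count><char> pair:
  6G -> 'GGGGGG'
  4F -> 'FFFF'
  9F -> 'FFFFFFFFF'
  9D -> 'DDDDDDDDD'
  7G -> 'GGGGGGG'

Decoded = GGGGGGFFFFFFFFFFFFFDDDDDDDDDGGGGGGG


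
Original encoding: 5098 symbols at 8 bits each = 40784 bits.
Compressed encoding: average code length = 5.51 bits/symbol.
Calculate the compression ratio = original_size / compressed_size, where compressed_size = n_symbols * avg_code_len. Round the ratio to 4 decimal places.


original_size = n_symbols * orig_bits = 5098 * 8 = 40784 bits
compressed_size = n_symbols * avg_code_len = 5098 * 5.51 = 28089.98 bits
ratio = original_size / compressed_size = 40784 / 28089.98 = 1.4519

Compression ratio = 1.4519


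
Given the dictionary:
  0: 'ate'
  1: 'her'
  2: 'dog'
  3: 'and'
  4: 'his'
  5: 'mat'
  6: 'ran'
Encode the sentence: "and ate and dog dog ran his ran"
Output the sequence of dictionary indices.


Look up each word in the dictionary:
  'and' -> 3
  'ate' -> 0
  'and' -> 3
  'dog' -> 2
  'dog' -> 2
  'ran' -> 6
  'his' -> 4
  'ran' -> 6

Encoded: [3, 0, 3, 2, 2, 6, 4, 6]


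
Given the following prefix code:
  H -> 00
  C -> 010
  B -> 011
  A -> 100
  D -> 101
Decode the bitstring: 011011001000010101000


Decoding step by step:
Bits 011 -> B
Bits 011 -> B
Bits 00 -> H
Bits 100 -> A
Bits 00 -> H
Bits 101 -> D
Bits 010 -> C
Bits 00 -> H


Decoded message: BBHAHDCH


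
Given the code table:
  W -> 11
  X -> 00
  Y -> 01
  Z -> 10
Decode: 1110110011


Decoding:
11 -> W
10 -> Z
11 -> W
00 -> X
11 -> W


Result: WZWXW


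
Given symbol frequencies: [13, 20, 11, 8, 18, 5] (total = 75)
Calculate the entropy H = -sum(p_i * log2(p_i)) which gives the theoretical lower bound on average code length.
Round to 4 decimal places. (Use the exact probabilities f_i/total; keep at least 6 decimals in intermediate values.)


Per-symbol terms -p_i * log2(p_i) with p_i = f_i/75:
  p = 13/75 = 0.173333: log2(p) = -2.528379, -p*log2(p) = 0.438252
  p = 20/75 = 0.266667: log2(p) = -1.906891, -p*log2(p) = 0.508504
  p = 11/75 = 0.146667: log2(p) = -2.769387, -p*log2(p) = 0.406177
  p = 8/75 = 0.106667: log2(p) = -3.228819, -p*log2(p) = 0.344407
  p = 18/75 = 0.240000: log2(p) = -2.058894, -p*log2(p) = 0.494134
  p = 5/75 = 0.066667: log2(p) = -3.906891, -p*log2(p) = 0.260459
H = 0.438252 + 0.508504 + 0.406177 + 0.344407 + 0.494134 + 0.260459 = 2.451933

H = 2.4519 bits/symbol


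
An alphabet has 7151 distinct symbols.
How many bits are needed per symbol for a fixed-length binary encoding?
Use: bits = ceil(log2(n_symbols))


log2(7151) = 12.8039
Bracket: 2^12 = 4096 < 7151 <= 2^13 = 8192
So ceil(log2(7151)) = 13

bits = ceil(log2(7151)) = ceil(12.8039) = 13 bits
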